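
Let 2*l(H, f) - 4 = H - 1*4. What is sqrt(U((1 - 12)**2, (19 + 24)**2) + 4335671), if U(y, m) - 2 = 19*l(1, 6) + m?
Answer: sqrt(17350126)/2 ≈ 2082.7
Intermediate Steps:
l(H, f) = H/2 (l(H, f) = 2 + (H - 1*4)/2 = 2 + (H - 4)/2 = 2 + (-4 + H)/2 = 2 + (-2 + H/2) = H/2)
U(y, m) = 23/2 + m (U(y, m) = 2 + (19*((1/2)*1) + m) = 2 + (19*(1/2) + m) = 2 + (19/2 + m) = 23/2 + m)
sqrt(U((1 - 12)**2, (19 + 24)**2) + 4335671) = sqrt((23/2 + (19 + 24)**2) + 4335671) = sqrt((23/2 + 43**2) + 4335671) = sqrt((23/2 + 1849) + 4335671) = sqrt(3721/2 + 4335671) = sqrt(8675063/2) = sqrt(17350126)/2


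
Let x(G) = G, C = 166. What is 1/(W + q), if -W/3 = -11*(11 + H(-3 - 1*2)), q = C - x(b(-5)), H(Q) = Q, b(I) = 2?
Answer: 1/362 ≈ 0.0027624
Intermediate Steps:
q = 164 (q = 166 - 1*2 = 166 - 2 = 164)
W = 198 (W = -(-33)*(11 + (-3 - 1*2)) = -(-33)*(11 + (-3 - 2)) = -(-33)*(11 - 5) = -(-33)*6 = -3*(-66) = 198)
1/(W + q) = 1/(198 + 164) = 1/362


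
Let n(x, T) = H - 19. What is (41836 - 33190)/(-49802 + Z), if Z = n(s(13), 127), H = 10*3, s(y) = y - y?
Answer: -2882/16597 ≈ -0.17365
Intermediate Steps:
s(y) = 0
H = 30
n(x, T) = 11 (n(x, T) = 30 - 19 = 11)
Z = 11
(41836 - 33190)/(-49802 + Z) = (41836 - 33190)/(-49802 + 11) = 8646/(-49791) = 8646*(-1/49791) = -2882/16597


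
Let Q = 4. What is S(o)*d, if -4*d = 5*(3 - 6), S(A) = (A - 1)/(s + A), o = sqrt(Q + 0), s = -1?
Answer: 15/4 ≈ 3.7500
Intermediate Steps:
o = 2 (o = sqrt(4 + 0) = sqrt(4) = 2)
S(A) = 1 (S(A) = (A - 1)/(-1 + A) = (-1 + A)/(-1 + A) = 1)
d = 15/4 (d = -5*(3 - 6)/4 = -5*(-3)/4 = -1/4*(-15) = 15/4 ≈ 3.7500)
S(o)*d = 1*(15/4) = 15/4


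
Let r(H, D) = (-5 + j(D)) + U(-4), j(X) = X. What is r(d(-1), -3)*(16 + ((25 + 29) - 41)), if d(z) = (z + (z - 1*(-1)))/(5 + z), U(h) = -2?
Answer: -290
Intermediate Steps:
d(z) = (1 + 2*z)/(5 + z) (d(z) = (z + (z + 1))/(5 + z) = (z + (1 + z))/(5 + z) = (1 + 2*z)/(5 + z))
r(H, D) = -7 + D (r(H, D) = (-5 + D) - 2 = -7 + D)
r(d(-1), -3)*(16 + ((25 + 29) - 41)) = (-7 - 3)*(16 + ((25 + 29) - 41)) = -10*(16 + (54 - 41)) = -10*(16 + 13) = -10*29 = -290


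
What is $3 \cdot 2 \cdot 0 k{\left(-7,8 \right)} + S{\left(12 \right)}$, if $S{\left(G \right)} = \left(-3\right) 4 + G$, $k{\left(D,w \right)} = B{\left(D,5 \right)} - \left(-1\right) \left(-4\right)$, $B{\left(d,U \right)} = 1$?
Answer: $0$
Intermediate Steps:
$k{\left(D,w \right)} = -3$ ($k{\left(D,w \right)} = 1 - \left(-1\right) \left(-4\right) = 1 - 4 = -3$)
$S{\left(G \right)} = -12 + G$
$3 \cdot 2 \cdot 0 k{\left(-7,8 \right)} + S{\left(12 \right)} = 3 \cdot 2 \cdot 0 \left(-3\right) + \left(-12 + 12\right) = 6 \cdot 0 \left(-3\right) + 0 = 0 \left(-3\right) + 0 = 0 + 0 = 0$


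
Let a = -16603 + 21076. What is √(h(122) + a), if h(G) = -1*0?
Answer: 3*√497 ≈ 66.880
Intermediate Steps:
a = 4473
h(G) = 0
√(h(122) + a) = √(0 + 4473) = √4473 = 3*√497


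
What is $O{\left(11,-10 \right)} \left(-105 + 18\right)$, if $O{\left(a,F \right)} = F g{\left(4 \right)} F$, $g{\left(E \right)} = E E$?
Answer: $-139200$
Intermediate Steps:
$g{\left(E \right)} = E^{2}$
$O{\left(a,F \right)} = 16 F^{2}$ ($O{\left(a,F \right)} = F 4^{2} F = F 16 F = 16 F F = 16 F^{2}$)
$O{\left(11,-10 \right)} \left(-105 + 18\right) = 16 \left(-10\right)^{2} \left(-105 + 18\right) = 16 \cdot 100 \left(-87\right) = 1600 \left(-87\right) = -139200$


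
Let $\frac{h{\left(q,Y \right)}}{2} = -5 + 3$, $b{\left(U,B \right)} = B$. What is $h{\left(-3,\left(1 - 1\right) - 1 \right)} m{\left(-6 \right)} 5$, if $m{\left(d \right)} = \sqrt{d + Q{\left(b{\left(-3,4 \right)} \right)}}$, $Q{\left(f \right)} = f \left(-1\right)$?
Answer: $- 20 i \sqrt{10} \approx - 63.246 i$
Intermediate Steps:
$Q{\left(f \right)} = - f$
$h{\left(q,Y \right)} = -4$ ($h{\left(q,Y \right)} = 2 \left(-5 + 3\right) = 2 \left(-2\right) = -4$)
$m{\left(d \right)} = \sqrt{-4 + d}$ ($m{\left(d \right)} = \sqrt{d - 4} = \sqrt{-4 + d}$)
$h{\left(-3,\left(1 - 1\right) - 1 \right)} m{\left(-6 \right)} 5 = - 4 \sqrt{-4 - 6} \cdot 5 = - 4 \sqrt{-10} \cdot 5 = - 4 i \sqrt{10} \cdot 5 = - 20 i \sqrt{10}$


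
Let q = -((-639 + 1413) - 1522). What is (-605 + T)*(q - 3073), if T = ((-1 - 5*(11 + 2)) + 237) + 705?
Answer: -630075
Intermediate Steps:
q = 748 (q = -(774 - 1522) = -1*(-748) = 748)
T = 876 (T = ((-1 - 5*13) + 237) + 705 = ((-1 - 65) + 237) + 705 = (-66 + 237) + 705 = 171 + 705 = 876)
(-605 + T)*(q - 3073) = (-605 + 876)*(748 - 3073) = 271*(-2325) = -630075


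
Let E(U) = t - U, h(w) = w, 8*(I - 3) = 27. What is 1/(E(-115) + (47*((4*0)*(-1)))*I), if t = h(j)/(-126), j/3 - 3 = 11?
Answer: 3/344 ≈ 0.0087209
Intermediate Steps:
j = 42 (j = 9 + 3*11 = 9 + 33 = 42)
I = 51/8 (I = 3 + (⅛)*27 = 3 + 27/8 = 51/8 ≈ 6.3750)
t = -⅓ (t = 42/(-126) = 42*(-1/126) = -⅓ ≈ -0.33333)
E(U) = -⅓ - U
1/(E(-115) + (47*((4*0)*(-1)))*I) = 1/((-⅓ - 1*(-115)) + (47*((4*0)*(-1)))*(51/8)) = 1/((-⅓ + 115) + (47*(0*(-1)))*(51/8)) = 1/(344/3 + (47*0)*(51/8)) = 1/(344/3 + 0*(51/8)) = 1/(344/3 + 0) = 1/(344/3) = 3/344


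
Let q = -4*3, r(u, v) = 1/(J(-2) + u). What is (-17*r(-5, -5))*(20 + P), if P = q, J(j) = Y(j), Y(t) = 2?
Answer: 136/3 ≈ 45.333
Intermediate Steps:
J(j) = 2
r(u, v) = 1/(2 + u)
q = -12
P = -12
(-17*r(-5, -5))*(20 + P) = (-17/(2 - 5))*(20 - 12) = -17/(-3)*8 = -17*(-⅓)*8 = (17/3)*8 = 136/3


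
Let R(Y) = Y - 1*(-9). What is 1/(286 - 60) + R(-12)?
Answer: -677/226 ≈ -2.9956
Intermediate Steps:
R(Y) = 9 + Y (R(Y) = Y + 9 = 9 + Y)
1/(286 - 60) + R(-12) = 1/(286 - 60) + (9 - 12) = 1/226 - 3 = -677/226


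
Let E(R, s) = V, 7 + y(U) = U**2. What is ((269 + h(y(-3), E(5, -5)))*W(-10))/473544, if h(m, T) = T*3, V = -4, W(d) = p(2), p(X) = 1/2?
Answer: 257/947088 ≈ 0.00027136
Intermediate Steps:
p(X) = 1/2
y(U) = -7 + U**2
W(d) = 1/2
E(R, s) = -4
h(m, T) = 3*T
((269 + h(y(-3), E(5, -5)))*W(-10))/473544 = ((269 + 3*(-4))*(1/2))/473544 = ((269 - 12)*(1/2))*(1/473544) = (257*(1/2))*(1/473544) = (257/2)*(1/473544) = 257/947088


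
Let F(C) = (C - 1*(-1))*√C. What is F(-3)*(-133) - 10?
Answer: -10 + 266*I*√3 ≈ -10.0 + 460.73*I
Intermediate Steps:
F(C) = √C*(1 + C) (F(C) = (C + 1)*√C = (1 + C)*√C = √C*(1 + C))
F(-3)*(-133) - 10 = (√(-3)*(1 - 3))*(-133) - 10 = ((I*√3)*(-2))*(-133) - 10 = -2*I*√3*(-133) - 10 = 266*I*√3 - 10 = -10 + 266*I*√3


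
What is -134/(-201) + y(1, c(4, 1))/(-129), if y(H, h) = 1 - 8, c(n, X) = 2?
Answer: 31/43 ≈ 0.72093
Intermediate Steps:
y(H, h) = -7
-134/(-201) + y(1, c(4, 1))/(-129) = -134/(-201) - 7/(-129) = -134*(-1/201) - 7*(-1/129) = ⅔ + 7/129 = 31/43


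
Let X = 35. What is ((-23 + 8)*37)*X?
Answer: -19425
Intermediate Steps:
((-23 + 8)*37)*X = ((-23 + 8)*37)*35 = -15*37*35 = -555*35 = -19425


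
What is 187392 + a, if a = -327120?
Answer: -139728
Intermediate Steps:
187392 + a = 187392 - 327120 = -139728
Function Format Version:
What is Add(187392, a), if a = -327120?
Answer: -139728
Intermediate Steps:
Add(187392, a) = Add(187392, -327120) = -139728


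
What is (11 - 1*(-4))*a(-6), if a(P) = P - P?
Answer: 0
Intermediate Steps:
a(P) = 0
(11 - 1*(-4))*a(-6) = (11 - 1*(-4))*0 = (11 + 4)*0 = 15*0 = 0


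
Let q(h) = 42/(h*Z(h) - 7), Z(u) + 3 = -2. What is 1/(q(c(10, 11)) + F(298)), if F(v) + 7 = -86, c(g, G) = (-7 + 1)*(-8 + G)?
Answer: -83/7677 ≈ -0.010812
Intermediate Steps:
Z(u) = -5 (Z(u) = -3 - 2 = -5)
c(g, G) = 48 - 6*G (c(g, G) = -6*(-8 + G) = 48 - 6*G)
q(h) = 42/(-7 - 5*h) (q(h) = 42/(h*(-5) - 7) = 42/(-5*h - 7) = 42/(-7 - 5*h))
F(v) = -93 (F(v) = -7 - 86 = -93)
1/(q(c(10, 11)) + F(298)) = 1/(42/(-7 - 5*(48 - 6*11)) - 93) = 1/(42/(-7 - 5*(48 - 66)) - 93) = 1/(42/(-7 - 5*(-18)) - 93) = 1/(42/(-7 + 90) - 93) = 1/(42/83 - 93) = 1/(-7677/83) = -83/7677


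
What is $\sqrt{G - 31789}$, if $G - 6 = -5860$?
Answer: $i \sqrt{37643} \approx 194.02 i$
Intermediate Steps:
$G = -5854$ ($G = 6 - 5860 = -5854$)
$\sqrt{G - 31789} = \sqrt{-5854 - 31789} = \sqrt{-37643} = i \sqrt{37643}$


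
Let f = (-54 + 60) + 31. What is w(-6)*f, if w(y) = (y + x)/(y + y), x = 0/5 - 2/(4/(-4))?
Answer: 37/3 ≈ 12.333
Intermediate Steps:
x = 2 (x = 0*(1/5) - 2/(4*(-1/4)) = 0 - 2/(-1) = 0 - 2*(-1) = 0 + 2 = 2)
f = 37 (f = 6 + 31 = 37)
w(y) = (2 + y)/(2*y) (w(y) = (y + 2)/(y + y) = (2 + y)/((2*y)) = (2 + y)*(1/(2*y)) = (2 + y)/(2*y))
w(-6)*f = ((1/2)*(2 - 6)/(-6))*37 = ((1/2)*(-1/6)*(-4))*37 = (1/3)*37 = 37/3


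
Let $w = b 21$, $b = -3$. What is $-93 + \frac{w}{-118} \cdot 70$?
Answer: $- \frac{3282}{59} \approx -55.627$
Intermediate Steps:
$w = -63$ ($w = \left(-3\right) 21 = -63$)
$-93 + \frac{w}{-118} \cdot 70 = -93 + - \frac{63}{-118} \cdot 70 = -93 + \left(-63\right) \left(- \frac{1}{118}\right) 70 = -93 + \frac{63}{118} \cdot 70 = -93 + \frac{2205}{59} = - \frac{3282}{59}$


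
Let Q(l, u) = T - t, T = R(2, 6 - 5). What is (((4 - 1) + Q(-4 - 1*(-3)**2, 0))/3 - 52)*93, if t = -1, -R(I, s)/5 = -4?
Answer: -4092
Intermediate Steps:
R(I, s) = 20 (R(I, s) = -5*(-4) = 20)
T = 20
Q(l, u) = 21 (Q(l, u) = 20 - 1*(-1) = 20 + 1 = 21)
(((4 - 1) + Q(-4 - 1*(-3)**2, 0))/3 - 52)*93 = (((4 - 1) + 21)/3 - 52)*93 = ((3 + 21)*(1/3) - 52)*93 = (24*(1/3) - 52)*93 = (8 - 52)*93 = -44*93 = -4092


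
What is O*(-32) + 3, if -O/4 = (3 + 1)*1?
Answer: 515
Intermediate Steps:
O = -16 (O = -4*(3 + 1) = -16 ≈ -16.000)
O*(-32) + 3 = -16*(-32) + 3 = 512 + 3 = 515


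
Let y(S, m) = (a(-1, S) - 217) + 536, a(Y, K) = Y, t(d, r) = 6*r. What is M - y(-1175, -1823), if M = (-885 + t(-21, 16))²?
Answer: 622203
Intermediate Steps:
M = 622521 (M = (-885 + 6*16)² = (-885 + 96)² = (-789)² = 622521)
y(S, m) = 318 (y(S, m) = (-1 - 217) + 536 = -218 + 536 = 318)
M - y(-1175, -1823) = 622521 - 1*318 = 622521 - 318 = 622203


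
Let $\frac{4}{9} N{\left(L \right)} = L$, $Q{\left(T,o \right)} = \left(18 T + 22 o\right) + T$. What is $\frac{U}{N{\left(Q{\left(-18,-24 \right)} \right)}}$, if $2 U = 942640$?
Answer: $- \frac{188528}{783} \approx -240.78$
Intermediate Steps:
$U = 471320$ ($U = \frac{1}{2} \cdot 942640 = 471320$)
$Q{\left(T,o \right)} = 19 T + 22 o$
$N{\left(L \right)} = \frac{9 L}{4}$
$\frac{U}{N{\left(Q{\left(-18,-24 \right)} \right)}} = \frac{471320}{\frac{9}{4} \left(19 \left(-18\right) + 22 \left(-24\right)\right)} = \frac{471320}{\frac{9}{4} \left(-342 - 528\right)} = \frac{471320}{\frac{9}{4} \left(-870\right)} = \frac{471320}{- \frac{3915}{2}} = 471320 \left(- \frac{2}{3915}\right) = - \frac{188528}{783}$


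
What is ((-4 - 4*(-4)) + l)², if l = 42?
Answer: 2916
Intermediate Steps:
((-4 - 4*(-4)) + l)² = ((-4 - 4*(-4)) + 42)² = ((-4 + 16) + 42)² = (12 + 42)² = 54² = 2916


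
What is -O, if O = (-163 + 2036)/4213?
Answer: -1873/4213 ≈ -0.44458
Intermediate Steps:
O = 1873/4213 (O = 1873*(1/4213) = 1873/4213 ≈ 0.44458)
-O = -1*1873/4213 = -1873/4213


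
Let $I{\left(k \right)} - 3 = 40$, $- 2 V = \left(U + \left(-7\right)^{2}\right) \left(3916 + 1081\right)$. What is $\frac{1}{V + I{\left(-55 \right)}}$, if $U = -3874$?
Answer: $\frac{2}{19113611} \approx 1.0464 \cdot 10^{-7}$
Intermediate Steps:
$V = \frac{19113525}{2}$ ($V = - \frac{\left(-3874 + \left(-7\right)^{2}\right) \left(3916 + 1081\right)}{2} = - \frac{\left(-3874 + 49\right) 4997}{2} = - \frac{\left(-3825\right) 4997}{2} = \left(- \frac{1}{2}\right) \left(-19113525\right) = \frac{19113525}{2} \approx 9.5568 \cdot 10^{6}$)
$I{\left(k \right)} = 43$ ($I{\left(k \right)} = 3 + 40 = 43$)
$\frac{1}{V + I{\left(-55 \right)}} = \frac{1}{\frac{19113525}{2} + 43} = \frac{1}{\frac{19113611}{2}} = \frac{2}{19113611}$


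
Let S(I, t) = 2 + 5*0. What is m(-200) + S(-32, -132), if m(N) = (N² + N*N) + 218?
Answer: 80220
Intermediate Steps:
S(I, t) = 2 (S(I, t) = 2 + 0 = 2)
m(N) = 218 + 2*N² (m(N) = (N² + N²) + 218 = 2*N² + 218 = 218 + 2*N²)
m(-200) + S(-32, -132) = (218 + 2*(-200)²) + 2 = (218 + 2*40000) + 2 = (218 + 80000) + 2 = 80218 + 2 = 80220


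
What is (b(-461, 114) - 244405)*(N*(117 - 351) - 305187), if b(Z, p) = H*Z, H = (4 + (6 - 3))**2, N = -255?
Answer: 65551565898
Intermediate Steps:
H = 49 (H = (4 + 3)**2 = 7**2 = 49)
b(Z, p) = 49*Z
(b(-461, 114) - 244405)*(N*(117 - 351) - 305187) = (49*(-461) - 244405)*(-255*(117 - 351) - 305187) = (-22589 - 244405)*(-255*(-234) - 305187) = -266994*(59670 - 305187) = -266994*(-245517) = 65551565898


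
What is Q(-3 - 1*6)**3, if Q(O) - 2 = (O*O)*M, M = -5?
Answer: -65450827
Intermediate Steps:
Q(O) = 2 - 5*O**2 (Q(O) = 2 + (O*O)*(-5) = 2 + O**2*(-5) = 2 - 5*O**2)
Q(-3 - 1*6)**3 = (2 - 5*(-3 - 1*6)**2)**3 = (2 - 5*(-3 - 6)**2)**3 = (2 - 5*(-9)**2)**3 = (2 - 5*81)**3 = (2 - 405)**3 = (-403)**3 = -65450827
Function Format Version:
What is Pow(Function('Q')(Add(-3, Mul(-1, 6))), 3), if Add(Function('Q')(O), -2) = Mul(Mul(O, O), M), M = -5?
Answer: -65450827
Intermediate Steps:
Function('Q')(O) = Add(2, Mul(-5, Pow(O, 2))) (Function('Q')(O) = Add(2, Mul(Mul(O, O), -5)) = Add(2, Mul(Pow(O, 2), -5)) = Add(2, Mul(-5, Pow(O, 2))))
Pow(Function('Q')(Add(-3, Mul(-1, 6))), 3) = Pow(Add(2, Mul(-5, Pow(Add(-3, Mul(-1, 6)), 2))), 3) = Pow(Add(2, Mul(-5, Pow(Add(-3, -6), 2))), 3) = Pow(Add(2, Mul(-5, Pow(-9, 2))), 3) = Pow(Add(2, Mul(-5, 81)), 3) = Pow(Add(2, -405), 3) = Pow(-403, 3) = -65450827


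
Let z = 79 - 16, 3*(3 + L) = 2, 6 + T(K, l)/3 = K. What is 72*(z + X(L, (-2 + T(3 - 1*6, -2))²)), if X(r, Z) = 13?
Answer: 5472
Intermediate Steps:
T(K, l) = -18 + 3*K
L = -7/3 (L = -3 + (⅓)*2 = -3 + ⅔ = -7/3 ≈ -2.3333)
z = 63
72*(z + X(L, (-2 + T(3 - 1*6, -2))²)) = 72*(63 + 13) = 72*76 = 5472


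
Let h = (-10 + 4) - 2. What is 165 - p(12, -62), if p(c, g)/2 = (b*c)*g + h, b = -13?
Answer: -19163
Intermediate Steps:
h = -8 (h = -6 - 2 = -8)
p(c, g) = -16 - 26*c*g (p(c, g) = 2*((-13*c)*g - 8) = 2*(-13*c*g - 8) = 2*(-8 - 13*c*g) = -16 - 26*c*g)
165 - p(12, -62) = 165 - (-16 - 26*12*(-62)) = 165 - (-16 + 19344) = 165 - 1*19328 = 165 - 19328 = -19163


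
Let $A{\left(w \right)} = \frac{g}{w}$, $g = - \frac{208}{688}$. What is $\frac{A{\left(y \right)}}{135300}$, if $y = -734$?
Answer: $\frac{13}{4270338600} \approx 3.0443 \cdot 10^{-9}$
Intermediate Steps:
$g = - \frac{13}{43}$ ($g = \left(-208\right) \frac{1}{688} = - \frac{13}{43} \approx -0.30233$)
$A{\left(w \right)} = - \frac{13}{43 w}$
$\frac{A{\left(y \right)}}{135300} = \frac{\left(- \frac{13}{43}\right) \frac{1}{-734}}{135300} = \left(- \frac{13}{43}\right) \left(- \frac{1}{734}\right) \frac{1}{135300} = \frac{13}{31562} \cdot \frac{1}{135300} = \frac{13}{4270338600}$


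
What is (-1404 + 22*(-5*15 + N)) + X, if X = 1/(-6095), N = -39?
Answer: -23843641/6095 ≈ -3912.0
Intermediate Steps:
X = -1/6095 ≈ -0.00016407
(-1404 + 22*(-5*15 + N)) + X = (-1404 + 22*(-5*15 - 39)) - 1/6095 = (-1404 + 22*(-75 - 39)) - 1/6095 = (-1404 + 22*(-114)) - 1/6095 = (-1404 - 2508) - 1/6095 = -3912 - 1/6095 = -23843641/6095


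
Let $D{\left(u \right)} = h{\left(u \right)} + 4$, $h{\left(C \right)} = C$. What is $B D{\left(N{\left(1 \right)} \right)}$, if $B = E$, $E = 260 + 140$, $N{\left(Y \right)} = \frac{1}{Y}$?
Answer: $2000$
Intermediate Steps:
$E = 400$
$B = 400$
$D{\left(u \right)} = 4 + u$ ($D{\left(u \right)} = u + 4 = 4 + u$)
$B D{\left(N{\left(1 \right)} \right)} = 400 \left(4 + 1^{-1}\right) = 400 \left(4 + 1\right) = 400 \cdot 5 = 2000$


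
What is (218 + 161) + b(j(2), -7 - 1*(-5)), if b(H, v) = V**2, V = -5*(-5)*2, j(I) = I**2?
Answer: 2879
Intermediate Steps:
V = 50 (V = 25*2 = 50)
b(H, v) = 2500 (b(H, v) = 50**2 = 2500)
(218 + 161) + b(j(2), -7 - 1*(-5)) = (218 + 161) + 2500 = 379 + 2500 = 2879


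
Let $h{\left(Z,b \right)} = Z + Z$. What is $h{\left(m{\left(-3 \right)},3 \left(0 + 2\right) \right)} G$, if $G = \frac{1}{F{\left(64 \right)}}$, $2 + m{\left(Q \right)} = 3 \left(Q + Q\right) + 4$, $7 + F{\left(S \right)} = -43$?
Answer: $\frac{16}{25} \approx 0.64$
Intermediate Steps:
$F{\left(S \right)} = -50$ ($F{\left(S \right)} = -7 - 43 = -50$)
$m{\left(Q \right)} = 2 + 6 Q$ ($m{\left(Q \right)} = -2 + \left(3 \left(Q + Q\right) + 4\right) = -2 + \left(3 \cdot 2 Q + 4\right) = -2 + \left(6 Q + 4\right) = -2 + \left(4 + 6 Q\right) = 2 + 6 Q$)
$h{\left(Z,b \right)} = 2 Z$
$G = - \frac{1}{50}$ ($G = \frac{1}{-50} = - \frac{1}{50} \approx -0.02$)
$h{\left(m{\left(-3 \right)},3 \left(0 + 2\right) \right)} G = 2 \left(2 + 6 \left(-3\right)\right) \left(- \frac{1}{50}\right) = 2 \left(2 - 18\right) \left(- \frac{1}{50}\right) = 2 \left(-16\right) \left(- \frac{1}{50}\right) = \left(-32\right) \left(- \frac{1}{50}\right) = \frac{16}{25}$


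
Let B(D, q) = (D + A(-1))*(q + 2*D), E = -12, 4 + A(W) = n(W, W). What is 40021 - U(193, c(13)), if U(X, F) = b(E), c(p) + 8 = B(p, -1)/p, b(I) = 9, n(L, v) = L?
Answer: 40012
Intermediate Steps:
A(W) = -4 + W
B(D, q) = (-5 + D)*(q + 2*D) (B(D, q) = (D + (-4 - 1))*(q + 2*D) = (D - 5)*(q + 2*D) = (-5 + D)*(q + 2*D))
c(p) = -8 + (5 - 11*p + 2*p²)/p (c(p) = -8 + (-10*p - 5*(-1) + 2*p² + p*(-1))/p = -8 + (-10*p + 5 + 2*p² - p)/p = -8 + (5 - 11*p + 2*p²)/p)
U(X, F) = 9
40021 - U(193, c(13)) = 40021 - 1*9 = 40021 - 9 = 40012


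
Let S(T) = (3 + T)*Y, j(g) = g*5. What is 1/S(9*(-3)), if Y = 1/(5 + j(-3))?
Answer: 5/12 ≈ 0.41667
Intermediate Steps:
j(g) = 5*g
Y = -1/10 (Y = 1/(5 + 5*(-3)) = 1/(5 - 15) = 1/(-10) = -1/10 ≈ -0.10000)
S(T) = -3/10 - T/10 (S(T) = (3 + T)*(-1/10) = -3/10 - T/10)
1/S(9*(-3)) = 1/(-3/10 - 9*(-3)/10) = 1/(-3/10 - 1/10*(-27)) = 1/(-3/10 + 27/10) = 1/(12/5) = 5/12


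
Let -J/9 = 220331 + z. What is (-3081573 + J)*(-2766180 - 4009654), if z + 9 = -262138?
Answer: 18330182635986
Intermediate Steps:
z = -262147 (z = -9 - 262138 = -262147)
J = 376344 (J = -9*(220331 - 262147) = -9*(-41816) = 376344)
(-3081573 + J)*(-2766180 - 4009654) = (-3081573 + 376344)*(-2766180 - 4009654) = -2705229*(-6775834) = 18330182635986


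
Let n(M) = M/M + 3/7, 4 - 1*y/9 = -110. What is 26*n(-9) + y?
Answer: 7442/7 ≈ 1063.1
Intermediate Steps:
y = 1026 (y = 36 - 9*(-110) = 36 + 990 = 1026)
n(M) = 10/7 (n(M) = 1 + 3*(⅐) = 1 + 3/7 = 10/7)
26*n(-9) + y = 26*(10/7) + 1026 = 260/7 + 1026 = 7442/7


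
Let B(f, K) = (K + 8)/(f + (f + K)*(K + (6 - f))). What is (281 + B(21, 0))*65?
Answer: 2684695/147 ≈ 18263.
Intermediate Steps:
B(f, K) = (8 + K)/(f + (K + f)*(6 + K - f))
(281 + B(21, 0))*65 = (281 + (8 + 0)/(0² - 1*21² + 6*0 + 7*21))*65 = (281 + 8/(0 - 1*441 + 0 + 147))*65 = (281 + 8/(0 - 441 + 0 + 147))*65 = (281 + 8/(-294))*65 = (281 - 1/294*8)*65 = (281 - 4/147)*65 = (41303/147)*65 = 2684695/147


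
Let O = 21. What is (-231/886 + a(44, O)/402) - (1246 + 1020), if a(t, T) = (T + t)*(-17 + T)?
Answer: -403474127/178086 ≈ -2265.6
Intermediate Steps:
a(t, T) = (-17 + T)*(T + t)
(-231/886 + a(44, O)/402) - (1246 + 1020) = (-231/886 + (21² - 17*21 - 17*44 + 21*44)/402) - (1246 + 1020) = (-231*1/886 + (441 - 357 - 748 + 924)*(1/402)) - 1*2266 = (-231/886 + 260*(1/402)) - 2266 = (-231/886 + 130/201) - 2266 = 68749/178086 - 2266 = -403474127/178086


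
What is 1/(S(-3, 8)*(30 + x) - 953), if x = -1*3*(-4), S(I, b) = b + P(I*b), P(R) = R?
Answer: -1/1625 ≈ -0.00061538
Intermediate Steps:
S(I, b) = b + I*b
x = 12 (x = -3*(-4) = 12)
1/(S(-3, 8)*(30 + x) - 953) = 1/((8*(1 - 3))*(30 + 12) - 953) = 1/((8*(-2))*42 - 953) = 1/(-16*42 - 953) = 1/(-672 - 953) = 1/(-1625) = -1/1625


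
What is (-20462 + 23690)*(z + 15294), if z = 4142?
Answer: 62739408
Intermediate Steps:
(-20462 + 23690)*(z + 15294) = (-20462 + 23690)*(4142 + 15294) = 3228*19436 = 62739408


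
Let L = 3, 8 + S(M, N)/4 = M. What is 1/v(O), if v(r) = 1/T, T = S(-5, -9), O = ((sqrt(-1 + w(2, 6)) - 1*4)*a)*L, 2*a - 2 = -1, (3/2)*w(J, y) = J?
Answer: -52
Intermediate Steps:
S(M, N) = -32 + 4*M
w(J, y) = 2*J/3
a = 1/2 (a = 1 + (1/2)*(-1) = 1 - 1/2 = 1/2 ≈ 0.50000)
O = -6 + sqrt(3)/2 (O = ((sqrt(-1 + (2/3)*2) - 1*4)*(1/2))*3 = ((sqrt(-1 + 4/3) - 4)*(1/2))*3 = ((sqrt(1/3) - 4)*(1/2))*3 = ((sqrt(3)/3 - 4)*(1/2))*3 = ((-4 + sqrt(3)/3)*(1/2))*3 = (-2 + sqrt(3)/6)*3 = -6 + sqrt(3)/2 ≈ -5.1340)
T = -52 (T = -32 + 4*(-5) = -32 - 20 = -52)
v(r) = -1/52 (v(r) = 1/(-52) = -1/52)
1/v(O) = 1/(-1/52) = -52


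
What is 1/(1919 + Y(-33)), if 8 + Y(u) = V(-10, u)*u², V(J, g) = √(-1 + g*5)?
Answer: 637/66838269 - 121*I*√166/22279423 ≈ 9.5305e-6 - 6.9974e-5*I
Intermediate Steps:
V(J, g) = √(-1 + 5*g)
Y(u) = -8 + u²*√(-1 + 5*u) (Y(u) = -8 + √(-1 + 5*u)*u² = -8 + u²*√(-1 + 5*u))
1/(1919 + Y(-33)) = 1/(1919 + (-8 + (-33)²*√(-1 + 5*(-33)))) = 1/(1919 + (-8 + 1089*√(-1 - 165))) = 1/(1919 + (-8 + 1089*√(-166))) = 1/(1919 + (-8 + 1089*(I*√166))) = 1/(1919 + (-8 + 1089*I*√166)) = 1/(1911 + 1089*I*√166)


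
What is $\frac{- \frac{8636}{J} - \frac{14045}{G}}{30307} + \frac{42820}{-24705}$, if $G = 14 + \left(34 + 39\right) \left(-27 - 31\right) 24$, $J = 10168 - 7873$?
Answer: $- \frac{131862661022083}{76072916064870} \approx -1.7334$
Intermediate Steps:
$J = 2295$
$G = -101602$ ($G = 14 + 73 \left(-58\right) 24 = 14 - 101616 = -101602$)
$\frac{- \frac{8636}{J} - \frac{14045}{G}}{30307} + \frac{42820}{-24705} = \frac{- \frac{8636}{2295} - \frac{14045}{-101602}}{30307} + \frac{42820}{-24705} = \left(\left(-8636\right) \frac{1}{2295} - - \frac{14045}{101602}\right) \frac{1}{30307} + 42820 \left(- \frac{1}{24705}\right) = \left(- \frac{508}{135} + \frac{14045}{101602}\right) \frac{1}{30307} - \frac{8564}{4941} = \left(- \frac{49717741}{13716270}\right) \frac{1}{30307} - \frac{8564}{4941} = - \frac{49717741}{415698994890} - \frac{8564}{4941} = - \frac{131862661022083}{76072916064870}$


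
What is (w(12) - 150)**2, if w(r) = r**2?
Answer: 36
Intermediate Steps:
(w(12) - 150)**2 = (12**2 - 150)**2 = (144 - 150)**2 = (-6)**2 = 36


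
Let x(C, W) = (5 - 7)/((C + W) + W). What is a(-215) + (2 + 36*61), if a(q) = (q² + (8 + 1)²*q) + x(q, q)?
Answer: 20000162/645 ≈ 31008.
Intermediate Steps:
x(C, W) = -2/(C + 2*W)
a(q) = q² + 81*q - 2/(3*q) (a(q) = (q² + (8 + 1)²*q) - 2/(q + 2*q) = (q² + 9²*q) - 2*1/(3*q) = (q² + 81*q) - 2/(3*q) = q² + 81*q - 2/(3*q))
a(-215) + (2 + 36*61) = ((-215)² + 81*(-215) - ⅔/(-215)) + (2 + 36*61) = (46225 - 17415 - ⅔*(-1/215)) + (2 + 2196) = (46225 - 17415 + 2/645) + 2198 = 18582452/645 + 2198 = 20000162/645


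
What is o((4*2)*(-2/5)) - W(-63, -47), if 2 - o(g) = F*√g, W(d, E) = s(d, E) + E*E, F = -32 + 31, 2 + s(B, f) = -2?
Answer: -2203 + 4*I*√5/5 ≈ -2203.0 + 1.7889*I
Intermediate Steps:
s(B, f) = -4 (s(B, f) = -2 - 2 = -4)
F = -1
W(d, E) = -4 + E² (W(d, E) = -4 + E*E = -4 + E²)
o(g) = 2 + √g (o(g) = 2 - (-1)*√g = 2 + √g)
o((4*2)*(-2/5)) - W(-63, -47) = (2 + √((4*2)*(-2/5))) - (-4 + (-47)²) = (2 + √(8*(-2*⅕))) - (-4 + 2209) = (2 + √(8*(-⅖))) - 1*2205 = (2 + √(-16/5)) - 2205 = (2 + 4*I*√5/5) - 2205 = -2203 + 4*I*√5/5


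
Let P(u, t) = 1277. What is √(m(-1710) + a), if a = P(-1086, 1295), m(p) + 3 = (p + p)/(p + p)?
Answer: 5*√51 ≈ 35.707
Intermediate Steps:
m(p) = -2 (m(p) = -3 + (p + p)/(p + p) = -3 + (2*p)/((2*p)) = -3 + (2*p)*(1/(2*p)) = -3 + 1 = -2)
a = 1277
√(m(-1710) + a) = √(-2 + 1277) = √1275 = 5*√51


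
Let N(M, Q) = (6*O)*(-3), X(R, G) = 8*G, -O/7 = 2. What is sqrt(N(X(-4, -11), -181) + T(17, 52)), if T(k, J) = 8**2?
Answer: 2*sqrt(79) ≈ 17.776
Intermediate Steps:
O = -14 (O = -7*2 = -14)
T(k, J) = 64
N(M, Q) = 252 (N(M, Q) = (6*(-14))*(-3) = -84*(-3) = 252)
sqrt(N(X(-4, -11), -181) + T(17, 52)) = sqrt(252 + 64) = sqrt(316) = 2*sqrt(79)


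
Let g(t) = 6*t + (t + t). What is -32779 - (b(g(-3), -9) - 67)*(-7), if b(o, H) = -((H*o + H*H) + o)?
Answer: -35159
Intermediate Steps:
g(t) = 8*t (g(t) = 6*t + 2*t = 8*t)
b(o, H) = -o - H² - H*o (b(o, H) = -((H*o + H²) + o) = -((H² + H*o) + o) = -(o + H² + H*o) = -o - H² - H*o)
-32779 - (b(g(-3), -9) - 67)*(-7) = -32779 - ((-8*(-3) - 1*(-9)² - 1*(-9)*8*(-3)) - 67)*(-7) = -32779 - ((-1*(-24) - 1*81 - 1*(-9)*(-24)) - 67)*(-7) = -32779 - ((24 - 81 - 216) - 67)*(-7) = -32779 - (-273 - 67)*(-7) = -32779 - (-340)*(-7) = -32779 - 1*2380 = -32779 - 2380 = -35159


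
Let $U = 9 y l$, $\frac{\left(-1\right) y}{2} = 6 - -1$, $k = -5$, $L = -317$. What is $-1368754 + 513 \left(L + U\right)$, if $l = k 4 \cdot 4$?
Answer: $3639665$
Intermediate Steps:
$l = -80$ ($l = \left(-5\right) 4 \cdot 4 = \left(-20\right) 4 = -80$)
$y = -14$ ($y = - 2 \left(6 - -1\right) = - 2 \left(6 + 1\right) = \left(-2\right) 7 = -14$)
$U = 10080$ ($U = 9 \left(-14\right) \left(-80\right) = \left(-126\right) \left(-80\right) = 10080$)
$-1368754 + 513 \left(L + U\right) = -1368754 + 513 \left(-317 + 10080\right) = -1368754 + 513 \cdot 9763 = -1368754 + 5008419 = 3639665$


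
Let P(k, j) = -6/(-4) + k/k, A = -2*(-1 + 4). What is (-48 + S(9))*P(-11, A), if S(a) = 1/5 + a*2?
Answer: -149/2 ≈ -74.500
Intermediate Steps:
A = -6 (A = -2*3 = -6)
P(k, j) = 5/2 (P(k, j) = -6*(-¼) + 1 = 3/2 + 1 = 5/2)
S(a) = ⅕ + 2*a (S(a) = 1*(⅕) + 2*a = ⅕ + 2*a)
(-48 + S(9))*P(-11, A) = (-48 + (⅕ + 2*9))*(5/2) = (-48 + (⅕ + 18))*(5/2) = (-48 + 91/5)*(5/2) = -149/5*5/2 = -149/2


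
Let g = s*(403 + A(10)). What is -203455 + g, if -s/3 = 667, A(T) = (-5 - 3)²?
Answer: -1137922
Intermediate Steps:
A(T) = 64 (A(T) = (-8)² = 64)
s = -2001 (s = -3*667 = -2001)
g = -934467 (g = -2001*(403 + 64) = -2001*467 = -934467)
-203455 + g = -203455 - 934467 = -1137922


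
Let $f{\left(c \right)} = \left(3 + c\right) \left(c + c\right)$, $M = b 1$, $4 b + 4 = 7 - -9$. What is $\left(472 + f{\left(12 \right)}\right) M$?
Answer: $2496$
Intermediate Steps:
$b = 3$ ($b = -1 + \frac{7 - -9}{4} = -1 + \frac{7 + 9}{4} = -1 + \frac{1}{4} \cdot 16 = -1 + 4 = 3$)
$M = 3$ ($M = 3 \cdot 1 = 3$)
$f{\left(c \right)} = 2 c \left(3 + c\right)$ ($f{\left(c \right)} = \left(3 + c\right) 2 c = 2 c \left(3 + c\right)$)
$\left(472 + f{\left(12 \right)}\right) M = \left(472 + 2 \cdot 12 \left(3 + 12\right)\right) 3 = \left(472 + 2 \cdot 12 \cdot 15\right) 3 = \left(472 + 360\right) 3 = 832 \cdot 3 = 2496$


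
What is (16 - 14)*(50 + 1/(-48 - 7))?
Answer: 5498/55 ≈ 99.964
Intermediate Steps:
(16 - 14)*(50 + 1/(-48 - 7)) = 2*(50 + 1/(-55)) = 2*(50 - 1/55) = 2*(2749/55) = 5498/55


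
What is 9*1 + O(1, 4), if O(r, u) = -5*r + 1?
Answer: 5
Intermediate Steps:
O(r, u) = 1 - 5*r
9*1 + O(1, 4) = 9*1 + (1 - 5*1) = 9 + (1 - 5) = 9 - 4 = 5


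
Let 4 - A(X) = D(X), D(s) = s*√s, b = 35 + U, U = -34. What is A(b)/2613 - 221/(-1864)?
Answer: 194355/1623544 ≈ 0.11971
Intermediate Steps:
b = 1 (b = 35 - 34 = 1)
D(s) = s^(3/2)
A(X) = 4 - X^(3/2)
A(b)/2613 - 221/(-1864) = (4 - 1^(3/2))/2613 - 221/(-1864) = (4 - 1*1)*(1/2613) - 221*(-1/1864) = (4 - 1)*(1/2613) + 221/1864 = 3*(1/2613) + 221/1864 = 1/871 + 221/1864 = 194355/1623544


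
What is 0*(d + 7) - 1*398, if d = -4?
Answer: -398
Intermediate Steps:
0*(d + 7) - 1*398 = 0*(-4 + 7) - 1*398 = 0*3 - 398 = 0 - 398 = -398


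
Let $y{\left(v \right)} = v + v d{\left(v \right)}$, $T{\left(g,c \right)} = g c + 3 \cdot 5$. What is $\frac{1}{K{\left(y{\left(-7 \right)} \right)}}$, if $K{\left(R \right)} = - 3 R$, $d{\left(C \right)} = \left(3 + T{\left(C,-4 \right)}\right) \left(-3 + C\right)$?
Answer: $- \frac{1}{9639} \approx -0.00010375$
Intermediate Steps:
$T{\left(g,c \right)} = 15 + c g$ ($T{\left(g,c \right)} = c g + 15 = 15 + c g$)
$d{\left(C \right)} = \left(-3 + C\right) \left(18 - 4 C\right)$ ($d{\left(C \right)} = \left(3 - \left(-15 + 4 C\right)\right) \left(-3 + C\right) = \left(18 - 4 C\right) \left(-3 + C\right) = \left(-3 + C\right) \left(18 - 4 C\right)$)
$y{\left(v \right)} = v + v \left(-54 - 4 v^{2} + 30 v\right)$
$\frac{1}{K{\left(y{\left(-7 \right)} \right)}} = \frac{1}{\left(-3\right) \left(- 7 \left(-53 - 4 \left(-7\right)^{2} + 30 \left(-7\right)\right)\right)} = \frac{1}{\left(-3\right) \left(- 7 \left(-53 - 196 - 210\right)\right)} = \frac{1}{\left(-3\right) \left(\left(-7\right) \left(-459\right)\right)} = \frac{1}{\left(-3\right) 3213} = \frac{1}{-9639} = - \frac{1}{9639}$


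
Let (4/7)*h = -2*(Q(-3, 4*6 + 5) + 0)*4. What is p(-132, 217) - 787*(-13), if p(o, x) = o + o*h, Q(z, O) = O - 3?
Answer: 58147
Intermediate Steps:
Q(z, O) = -3 + O
h = -364 (h = 7*(-2*((-3 + (4*6 + 5)) + 0)*4)/4 = 7*(-2*((-3 + (24 + 5)) + 0)*4)/4 = 7*(-2*((-3 + 29) + 0)*4)/4 = 7*(-2*(26 + 0)*4)/4 = 7*(-52*4)/4 = 7*(-2*104)/4 = (7/4)*(-208) = -364)
p(o, x) = -363*o (p(o, x) = o + o*(-364) = o - 364*o = -363*o)
p(-132, 217) - 787*(-13) = -363*(-132) - 787*(-13) = 47916 - 1*(-10231) = 47916 + 10231 = 58147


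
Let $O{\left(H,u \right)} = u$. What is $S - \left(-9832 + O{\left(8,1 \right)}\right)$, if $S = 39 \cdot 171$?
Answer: $16500$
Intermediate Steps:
$S = 6669$
$S - \left(-9832 + O{\left(8,1 \right)}\right) = 6669 - \left(-9832 + 1\right) = 6669 - -9831 = 6669 + 9831 = 16500$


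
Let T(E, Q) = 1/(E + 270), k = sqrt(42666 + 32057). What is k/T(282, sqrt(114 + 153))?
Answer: 552*sqrt(74723) ≈ 1.5089e+5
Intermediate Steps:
k = sqrt(74723) ≈ 273.35
T(E, Q) = 1/(270 + E)
k/T(282, sqrt(114 + 153)) = sqrt(74723)/(1/(270 + 282)) = sqrt(74723)/(1/552) = sqrt(74723)*552 = 552*sqrt(74723)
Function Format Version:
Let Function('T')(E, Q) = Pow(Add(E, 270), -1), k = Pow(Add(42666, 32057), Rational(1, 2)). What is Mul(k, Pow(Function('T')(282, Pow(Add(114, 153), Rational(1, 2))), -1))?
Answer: Mul(552, Pow(74723, Rational(1, 2))) ≈ 1.5089e+5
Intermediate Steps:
k = Pow(74723, Rational(1, 2)) ≈ 273.35
Function('T')(E, Q) = Pow(Add(270, E), -1)
Mul(k, Pow(Function('T')(282, Pow(Add(114, 153), Rational(1, 2))), -1)) = Mul(Pow(74723, Rational(1, 2)), Pow(Pow(Add(270, 282), -1), -1)) = Mul(Pow(74723, Rational(1, 2)), Pow(Pow(552, -1), -1)) = Mul(Pow(74723, Rational(1, 2)), Pow(Rational(1, 552), -1)) = Mul(Pow(74723, Rational(1, 2)), 552) = Mul(552, Pow(74723, Rational(1, 2)))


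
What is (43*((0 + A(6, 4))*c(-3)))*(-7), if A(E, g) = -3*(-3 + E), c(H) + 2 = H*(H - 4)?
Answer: 51471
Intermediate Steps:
c(H) = -2 + H*(-4 + H) (c(H) = -2 + H*(H - 4) = -2 + H*(-4 + H))
A(E, g) = 9 - 3*E
(43*((0 + A(6, 4))*c(-3)))*(-7) = (43*((0 + (9 - 3*6))*(-2 + (-3)**2 - 4*(-3))))*(-7) = (43*((0 + (9 - 18))*(-2 + 9 + 12)))*(-7) = (43*((0 - 9)*19))*(-7) = (43*(-9*19))*(-7) = (43*(-171))*(-7) = -7353*(-7) = 51471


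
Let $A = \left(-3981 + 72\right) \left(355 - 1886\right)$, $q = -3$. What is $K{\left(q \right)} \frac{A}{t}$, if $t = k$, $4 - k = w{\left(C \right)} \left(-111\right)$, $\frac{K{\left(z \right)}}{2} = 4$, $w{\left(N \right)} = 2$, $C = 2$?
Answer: $\frac{23938716}{113} \approx 2.1185 \cdot 10^{5}$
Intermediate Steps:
$K{\left(z \right)} = 8$ ($K{\left(z \right)} = 2 \cdot 4 = 8$)
$k = 226$ ($k = 4 - 2 \left(-111\right) = 4 - -222 = 4 + 222 = 226$)
$t = 226$
$A = 5984679$ ($A = - 3909 \left(355 + \left(-2079 + 193\right)\right) = - 3909 \left(355 - 1886\right) = \left(-3909\right) \left(-1531\right) = 5984679$)
$K{\left(q \right)} \frac{A}{t} = 8 \cdot \frac{5984679}{226} = \frac{23938716}{113}$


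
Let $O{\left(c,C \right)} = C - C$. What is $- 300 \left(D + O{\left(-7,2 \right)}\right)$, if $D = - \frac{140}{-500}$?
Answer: $-84$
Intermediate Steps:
$D = \frac{7}{25}$ ($D = \left(-140\right) \left(- \frac{1}{500}\right) = \frac{7}{25} \approx 0.28$)
$O{\left(c,C \right)} = 0$
$- 300 \left(D + O{\left(-7,2 \right)}\right) = - 300 \left(\frac{7}{25} + 0\right) = \left(-300\right) \frac{7}{25} = -84$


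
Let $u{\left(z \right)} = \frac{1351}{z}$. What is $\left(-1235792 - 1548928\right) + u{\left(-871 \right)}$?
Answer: $- \frac{2425492471}{871} \approx -2.7847 \cdot 10^{6}$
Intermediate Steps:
$\left(-1235792 - 1548928\right) + u{\left(-871 \right)} = \left(-1235792 - 1548928\right) + \frac{1351}{-871} = -2784720 + 1351 \left(- \frac{1}{871}\right) = -2784720 - \frac{1351}{871} = - \frac{2425492471}{871}$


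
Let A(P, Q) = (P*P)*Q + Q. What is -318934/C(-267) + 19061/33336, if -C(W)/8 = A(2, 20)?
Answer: 665452039/1666800 ≈ 399.24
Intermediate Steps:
A(P, Q) = Q + Q*P**2 (A(P, Q) = P**2*Q + Q = Q*P**2 + Q = Q + Q*P**2)
C(W) = -800 (C(W) = -160*(1 + 2**2) = -160*(1 + 4) = -160*5 = -8*100 = -800)
-318934/C(-267) + 19061/33336 = -318934/(-800) + 19061/33336 = -318934*(-1/800) + 19061*(1/33336) = 159467/400 + 19061/33336 = 665452039/1666800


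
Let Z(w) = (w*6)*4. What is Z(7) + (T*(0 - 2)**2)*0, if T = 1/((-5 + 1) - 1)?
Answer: 168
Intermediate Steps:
Z(w) = 24*w (Z(w) = (6*w)*4 = 24*w)
T = -1/5 (T = 1/(-4 - 1) = 1/(-5) = -1/5 ≈ -0.20000)
Z(7) + (T*(0 - 2)**2)*0 = 24*7 - (0 - 2)**2/5*0 = 168 - 1/5*(-2)**2*0 = 168 - 1/5*4*0 = 168 - 4/5*0 = 168 + 0 = 168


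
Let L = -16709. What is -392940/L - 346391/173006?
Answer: 62193130421/2890757254 ≈ 21.514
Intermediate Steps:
-392940/L - 346391/173006 = -392940/(-16709) - 346391/173006 = -392940*(-1/16709) - 346391*1/173006 = 392940/16709 - 346391/173006 = 62193130421/2890757254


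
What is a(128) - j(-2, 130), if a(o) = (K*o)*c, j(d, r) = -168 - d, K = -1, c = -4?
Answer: 678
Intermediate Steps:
a(o) = 4*o (a(o) = -o*(-4) = 4*o)
a(128) - j(-2, 130) = 4*128 - (-168 - 1*(-2)) = 512 - (-168 + 2) = 512 - 1*(-166) = 512 + 166 = 678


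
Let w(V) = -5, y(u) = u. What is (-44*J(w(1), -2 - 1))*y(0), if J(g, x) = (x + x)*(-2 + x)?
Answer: 0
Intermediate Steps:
J(g, x) = 2*x*(-2 + x) (J(g, x) = (2*x)*(-2 + x) = 2*x*(-2 + x))
(-44*J(w(1), -2 - 1))*y(0) = -88*(-2 - 1)*(-2 + (-2 - 1))*0 = -88*(-3)*(-2 - 3)*0 = -88*(-3)*(-5)*0 = -44*30*0 = -1320*0 = 0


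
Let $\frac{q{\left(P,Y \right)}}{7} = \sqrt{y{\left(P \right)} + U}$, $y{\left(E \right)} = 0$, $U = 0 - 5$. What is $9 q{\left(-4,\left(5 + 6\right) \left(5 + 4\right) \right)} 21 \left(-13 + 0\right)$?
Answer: $- 17199 i \sqrt{5} \approx - 38458.0 i$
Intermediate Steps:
$U = -5$
$q{\left(P,Y \right)} = 7 i \sqrt{5}$ ($q{\left(P,Y \right)} = 7 \sqrt{0 - 5} = 7 \sqrt{-5} = 7 i \sqrt{5}$)
$9 q{\left(-4,\left(5 + 6\right) \left(5 + 4\right) \right)} 21 \left(-13 + 0\right) = 9 \cdot 7 i \sqrt{5} \cdot 21 \left(-13 + 0\right) = 63 i \sqrt{5} \cdot 21 \left(-13\right) = 1323 i \sqrt{5} \left(-13\right) = - 17199 i \sqrt{5}$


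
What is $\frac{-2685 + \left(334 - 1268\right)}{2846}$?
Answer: $- \frac{3619}{2846} \approx -1.2716$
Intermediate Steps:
$\frac{-2685 + \left(334 - 1268\right)}{2846} = \left(-2685 + \left(334 - 1268\right)\right) \frac{1}{2846} = \left(-2685 - 934\right) \frac{1}{2846} = \left(-3619\right) \frac{1}{2846} = - \frac{3619}{2846}$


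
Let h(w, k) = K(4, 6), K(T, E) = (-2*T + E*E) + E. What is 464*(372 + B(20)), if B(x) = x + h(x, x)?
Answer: 197664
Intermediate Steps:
K(T, E) = E + E² - 2*T (K(T, E) = (-2*T + E²) + E = (E² - 2*T) + E = E + E² - 2*T)
h(w, k) = 34 (h(w, k) = 6 + 6² - 2*4 = 6 + 36 - 8 = 34)
B(x) = 34 + x (B(x) = x + 34 = 34 + x)
464*(372 + B(20)) = 464*(372 + (34 + 20)) = 464*(372 + 54) = 464*426 = 197664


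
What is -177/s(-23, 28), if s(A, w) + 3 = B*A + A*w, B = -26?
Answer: 177/49 ≈ 3.6122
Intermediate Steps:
s(A, w) = -3 - 26*A + A*w (s(A, w) = -3 + (-26*A + A*w) = -3 - 26*A + A*w)
-177/s(-23, 28) = -177/(-3 - 26*(-23) - 23*28) = -177/(-3 + 598 - 644) = -177/(-49) = -177*(-1/49) = 177/49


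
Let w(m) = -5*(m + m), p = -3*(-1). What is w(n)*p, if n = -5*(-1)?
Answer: -150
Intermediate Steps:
n = 5
p = 3
w(m) = -10*m
w(n)*p = -10*5*3 = -50*3 = -150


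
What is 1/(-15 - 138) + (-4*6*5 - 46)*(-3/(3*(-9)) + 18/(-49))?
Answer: 106279/2499 ≈ 42.529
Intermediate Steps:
1/(-15 - 138) + (-4*6*5 - 46)*(-3/(3*(-9)) + 18/(-49)) = 1/(-153) + (-24*5 - 46)*(-3/(-27) + 18*(-1/49)) = -1/153 + (-120 - 46)*(-3*(-1/27) - 18/49) = -1/153 - 166*(⅑ - 18/49) = -1/153 - 166*(-113/441) = -1/153 + 18758/441 = 106279/2499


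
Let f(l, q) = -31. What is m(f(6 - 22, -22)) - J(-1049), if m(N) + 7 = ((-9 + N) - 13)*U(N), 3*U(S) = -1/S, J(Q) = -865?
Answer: 79741/93 ≈ 857.43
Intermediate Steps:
U(S) = -1/(3*S) (U(S) = (-1/S)/3 = -1/(3*S))
m(N) = -7 - (-22 + N)/(3*N) (m(N) = -7 + ((-9 + N) - 13)*(-1/(3*N)) = -7 + (-22 + N)*(-1/(3*N)) = -7 - (-22 + N)/(3*N))
m(f(6 - 22, -22)) - J(-1049) = (22/3)*(1 - 1*(-31))/(-31) - 1*(-865) = (22/3)*(-1/31)*(1 + 31) + 865 = (22/3)*(-1/31)*32 + 865 = -704/93 + 865 = 79741/93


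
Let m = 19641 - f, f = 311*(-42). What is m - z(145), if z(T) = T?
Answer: 32558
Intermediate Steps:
f = -13062
m = 32703 (m = 19641 - 1*(-13062) = 19641 + 13062 = 32703)
m - z(145) = 32703 - 1*145 = 32703 - 145 = 32558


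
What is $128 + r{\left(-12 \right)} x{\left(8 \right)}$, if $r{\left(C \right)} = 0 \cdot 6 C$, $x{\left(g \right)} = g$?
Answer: $128$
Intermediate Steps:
$r{\left(C \right)} = 0$ ($r{\left(C \right)} = 0 C = 0$)
$128 + r{\left(-12 \right)} x{\left(8 \right)} = 128 + 0 \cdot 8 = 128 + 0 = 128$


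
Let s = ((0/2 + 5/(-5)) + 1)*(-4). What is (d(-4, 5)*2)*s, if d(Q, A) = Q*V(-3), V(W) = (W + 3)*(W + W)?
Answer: 0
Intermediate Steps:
V(W) = 2*W*(3 + W) (V(W) = (3 + W)*(2*W) = 2*W*(3 + W))
d(Q, A) = 0 (d(Q, A) = Q*(2*(-3)*(3 - 3)) = Q*(2*(-3)*0) = Q*0 = 0)
s = 0 (s = ((0*(½) + 5*(-⅕)) + 1)*(-4) = ((0 - 1) + 1)*(-4) = (-1 + 1)*(-4) = 0*(-4) = 0)
(d(-4, 5)*2)*s = (0*2)*0 = 0*0 = 0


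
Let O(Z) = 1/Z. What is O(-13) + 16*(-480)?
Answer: -99841/13 ≈ -7680.1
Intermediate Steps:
O(-13) + 16*(-480) = 1/(-13) + 16*(-480) = -1/13 - 7680 = -99841/13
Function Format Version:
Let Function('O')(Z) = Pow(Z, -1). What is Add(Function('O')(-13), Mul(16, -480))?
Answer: Rational(-99841, 13) ≈ -7680.1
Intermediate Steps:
Add(Function('O')(-13), Mul(16, -480)) = Add(Pow(-13, -1), Mul(16, -480)) = Add(Rational(-1, 13), -7680) = Rational(-99841, 13)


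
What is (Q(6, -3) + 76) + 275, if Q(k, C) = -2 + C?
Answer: 346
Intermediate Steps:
(Q(6, -3) + 76) + 275 = ((-2 - 3) + 76) + 275 = (-5 + 76) + 275 = 71 + 275 = 346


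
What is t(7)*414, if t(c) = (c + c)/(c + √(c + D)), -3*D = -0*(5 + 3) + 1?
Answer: 121716/127 - 11592*√15/127 ≈ 604.88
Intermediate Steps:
D = -⅓ (D = -(-0*(5 + 3) + 1)/3 = -(-0*8 + 1)/3 = -(-4*0 + 1)/3 = -(0 + 1)/3 = -⅓*1 = -⅓ ≈ -0.33333)
t(c) = 2*c/(c + √(-⅓ + c)) (t(c) = (c + c)/(c + √(c - ⅓)) = (2*c)/(c + √(-⅓ + c)) = 2*c/(c + √(-⅓ + c)))
t(7)*414 = (6*7/(3*7 + √3*√(-1 + 3*7)))*414 = (6*7/(21 + √3*√(-1 + 21)))*414 = (6*7/(21 + √3*√20))*414 = (6*7/(21 + √3*(2*√5)))*414 = (6*7/(21 + 2*√15))*414 = (42/(21 + 2*√15))*414 = 17388/(21 + 2*√15)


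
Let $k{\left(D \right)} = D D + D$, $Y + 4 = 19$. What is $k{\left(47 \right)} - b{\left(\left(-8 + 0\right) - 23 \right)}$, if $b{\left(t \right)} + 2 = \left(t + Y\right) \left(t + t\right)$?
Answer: $1266$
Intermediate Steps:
$Y = 15$ ($Y = -4 + 19 = 15$)
$k{\left(D \right)} = D + D^{2}$ ($k{\left(D \right)} = D^{2} + D = D + D^{2}$)
$b{\left(t \right)} = -2 + 2 t \left(15 + t\right)$ ($b{\left(t \right)} = -2 + \left(t + 15\right) \left(t + t\right) = -2 + \left(15 + t\right) 2 t = -2 + 2 t \left(15 + t\right)$)
$k{\left(47 \right)} - b{\left(\left(-8 + 0\right) - 23 \right)} = 47 \left(1 + 47\right) - \left(-2 + 2 \left(\left(-8 + 0\right) - 23\right)^{2} + 30 \left(\left(-8 + 0\right) - 23\right)\right) = 47 \cdot 48 - \left(-2 + 2 \left(-8 - 23\right)^{2} + 30 \left(-8 - 23\right)\right) = 2256 - \left(-2 + 2 \left(-31\right)^{2} + 30 \left(-31\right)\right) = 2256 - \left(-2 + 2 \cdot 961 - 930\right) = 2256 - \left(-2 + 1922 - 930\right) = 2256 - 990 = 1266$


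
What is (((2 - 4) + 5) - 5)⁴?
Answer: 16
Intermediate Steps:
(((2 - 4) + 5) - 5)⁴ = ((-2 + 5) - 5)⁴ = (3 - 5)⁴ = (-2)⁴ = 16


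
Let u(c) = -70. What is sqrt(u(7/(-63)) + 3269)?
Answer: sqrt(3199) ≈ 56.560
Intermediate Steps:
sqrt(u(7/(-63)) + 3269) = sqrt(-70 + 3269) = sqrt(3199)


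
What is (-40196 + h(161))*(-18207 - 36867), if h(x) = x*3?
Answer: 2187153762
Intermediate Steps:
h(x) = 3*x
(-40196 + h(161))*(-18207 - 36867) = (-40196 + 3*161)*(-18207 - 36867) = (-40196 + 483)*(-55074) = -39713*(-55074) = 2187153762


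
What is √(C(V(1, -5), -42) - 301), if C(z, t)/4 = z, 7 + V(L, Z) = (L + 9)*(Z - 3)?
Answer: I*√649 ≈ 25.475*I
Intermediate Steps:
V(L, Z) = -7 + (-3 + Z)*(9 + L) (V(L, Z) = -7 + (L + 9)*(Z - 3) = -7 + (9 + L)*(-3 + Z) = -7 + (-3 + Z)*(9 + L))
C(z, t) = 4*z
√(C(V(1, -5), -42) - 301) = √(4*(-34 - 3*1 + 9*(-5) + 1*(-5)) - 301) = √(4*(-34 - 3 - 45 - 5) - 301) = √(4*(-87) - 301) = √(-348 - 301) = √(-649) = I*√649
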